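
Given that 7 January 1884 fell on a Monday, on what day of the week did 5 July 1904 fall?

Day-of-year of January 7, 1884: 7.
Day-of-year of July 5, 1904: 187.
1884 has 366 days, so 366 − 7 = 359 days remain in 1884.
Full years 1885–1903: 16 common + 3 leap = 16×365 + 3×366 = 6938 days.
Total: 359 + 6938 + 187 = 7484 days.
7484 mod 7 = 1, so 1 day after Monday is Tuesday.

Tuesday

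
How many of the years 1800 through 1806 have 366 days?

1

Years divisible by 4 in [1800, 1806]: 1800, 1804.
Of these, 1800 is divisible by 100 but not 400, so not leap.
Leap years: 2 − 1 = 1.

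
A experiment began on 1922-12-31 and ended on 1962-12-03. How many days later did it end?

14582

Day-of-year of December 31, 1922: 365.
Day-of-year of December 3, 1962: 337.
1922 has 365 days, so 365 − 365 = 0 days remain in 1922.
Full years 1923–1961: 29 common + 10 leap = 29×365 + 10×366 = 14245 days.
Total: 0 + 14245 + 337 = 14582 days.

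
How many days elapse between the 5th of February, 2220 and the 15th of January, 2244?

8745

Day-of-year of February 5, 2220: 36.
Day-of-year of January 15, 2244: 15.
2220 has 366 days, so 366 − 36 = 330 days remain in 2220.
Full years 2221–2243: 18 common + 5 leap = 18×365 + 5×366 = 8400 days.
Total: 330 + 8400 + 15 = 8745 days.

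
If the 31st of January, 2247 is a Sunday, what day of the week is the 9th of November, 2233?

Count forward from the earlier date (November 9, 2233) to the later (January 31, 2247):
From November 9, 2233 to November 9, 2246: 13 years, of which 3 contain a Feb 29 — 10×365 + 3×366 = 4748 days.
November 2246: 30 − 9 = 21 days remain.
Then December (31): 31 days.
January 1–31, 2247: 31 days.
Residual: 83 days.
Total: 4831 days.
4831 mod 7 = 1, so 1 day before Sunday is Saturday.

Saturday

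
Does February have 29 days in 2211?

2211 is not a leap year.

No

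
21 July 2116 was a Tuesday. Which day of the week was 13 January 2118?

July 21, 2116 → July 21, 2117: 365 days.
July 2117: 31 − 21 = 10 days remain.
Then August (31), September (30), October (31), November (30), December (31): 31 + 30 + 31 + 30 + 31 = 153 days.
January 1–13, 2118: 13 days.
Residual: 176 days.
Total: 541 days.
541 mod 7 = 2, so 2 days after Tuesday is Thursday.

Thursday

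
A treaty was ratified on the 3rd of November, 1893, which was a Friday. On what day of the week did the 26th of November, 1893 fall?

Sunday

Within November 1893: 26 − 3 = 23 days.
23 mod 7 = 2, so 2 days after Friday is Sunday.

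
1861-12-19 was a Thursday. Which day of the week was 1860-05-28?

Count forward from the earlier date (May 28, 1860) to the later (December 19, 1861):
Day-of-year of May 28, 1860: 149.
Day-of-year of December 19, 1861: 353.
1860 has 366 days, so 366 − 149 = 217 days remain in 1860.
Total: 217 + 353 = 570 days.
570 mod 7 = 3, so 3 days before Thursday is Monday.

Monday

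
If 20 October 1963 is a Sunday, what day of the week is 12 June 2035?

Tuesday

From October 20, 1963 to October 20, 2034: 71 years, of which 18 contain a Feb 29 — 53×365 + 18×366 = 25933 days.
(2000 is a leap year (divisible by 400).)
October 2034: 31 − 20 = 11 days remain.
Then November (30), December (31), January (31), February 2035 (28), March (31), April (30), May (31): 30 + 31 + 31 + 28 + 31 + 30 + 31 = 212 days.
June 1–12, 2035: 12 days.
Residual: 235 days.
Total: 26168 days.
26168 mod 7 = 2, so 2 days after Sunday is Tuesday.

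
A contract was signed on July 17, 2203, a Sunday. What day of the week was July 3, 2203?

Count forward from the earlier date (July 3, 2203) to the later (July 17, 2203):
Within July 2203: 17 − 3 = 14 days.
14 is a multiple of 7, so July 3, 2203 falls on the same weekday: Sunday.

Sunday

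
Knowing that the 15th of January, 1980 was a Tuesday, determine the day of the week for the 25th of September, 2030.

Wednesday

Day-of-year of January 15, 1980: 15.
Day-of-year of September 25, 2030: 268.
1980 has 366 days, so 366 − 15 = 351 days remain in 1980.
Full years 1981–2029: 37 common + 12 leap = 37×365 + 12×366 = 17897 days.
Total: 351 + 17897 + 268 = 18516 days.
18516 mod 7 = 1, so 1 day after Tuesday is Wednesday.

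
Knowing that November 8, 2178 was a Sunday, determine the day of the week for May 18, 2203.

Wednesday

From November 8, 2178 to November 8, 2202: 24 years, of which 5 contain a Feb 29 — 19×365 + 5×366 = 8765 days.
(2200 is not a leap year (divisible by 100 but not 400).)
November 2202: 30 − 8 = 22 days remain.
Then December (31), January (31), February 2203 (28), March (31), April (30): 31 + 31 + 28 + 31 + 30 = 151 days.
May 1–18, 2203: 18 days.
Residual: 191 days.
Total: 8956 days.
8956 mod 7 = 3, so 3 days after Sunday is Wednesday.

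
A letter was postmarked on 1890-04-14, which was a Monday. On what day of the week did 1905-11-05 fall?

Sunday

Day-of-year of April 14, 1890: 104.
Day-of-year of November 5, 1905: 309.
1890 has 365 days, so 365 − 104 = 261 days remain in 1890.
Full years 1891–1904: 11 common + 3 leap = 11×365 + 3×366 = 5113 days.
Total: 261 + 5113 + 309 = 5683 days.
5683 mod 7 = 6, so 6 days after Monday is Sunday.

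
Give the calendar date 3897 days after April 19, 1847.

December 19, 1857

Count 3897 days after April 19, 1847:
Day-of-year of April 19, 1847: 109.
Day-of-year of December 19, 1857: 353.
1847 has 365 days, so 365 − 109 = 256 days remain in 1847.
Full years 1848–1856: 6 common + 3 leap = 6×365 + 3×366 = 3288 days.
Total: 256 + 3288 + 353 = 3897 days.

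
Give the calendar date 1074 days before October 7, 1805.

October 29, 1802

Count 1074 days before October 7, 1805:
Day-of-year of October 29, 1802: 302.
Day-of-year of October 7, 1805: 280.
1802 has 365 days, so 365 − 302 = 63 days remain in 1802.
Full years: 1803: 365; 1804: 366. Sum = 731.
Total: 63 + 731 + 280 = 1074 days.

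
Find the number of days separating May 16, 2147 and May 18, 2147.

2

Within May 2147: 18 − 16 = 2 days.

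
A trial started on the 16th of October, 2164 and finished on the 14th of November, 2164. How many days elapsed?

October 2164: 31 − 16 = 15 days remain.
November 1–14, 2164: 14 days.
Total: 15 + 14 = 29 days.

29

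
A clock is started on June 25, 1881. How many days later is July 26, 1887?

Day-of-year of June 25, 1881: 176.
Day-of-year of July 26, 1887: 207.
1881 has 365 days, so 365 − 176 = 189 days remain in 1881.
Full years: 1882: 365; 1883: 365; 1884: 366; 1885: 365; 1886: 365. Sum = 1826.
Total: 189 + 1826 + 207 = 2222 days.

2222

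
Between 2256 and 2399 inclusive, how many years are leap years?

Years divisible by 4: 2256, 2260, …, 2396 — 36 in all.
Of these, 2300 is divisible by 100 but not 400, so not leap.
Leap years: 36 − 1 = 35.

35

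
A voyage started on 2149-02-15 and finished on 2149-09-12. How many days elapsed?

February 2149: 28 − 15 = 13 days remain (2149 is not a leap year, so February has 28 days).
Then March (31), April (30), May (31), June (30), July (31), August (31): 31 + 30 + 31 + 30 + 31 + 31 = 184 days.
September 1–12, 2149: 12 days.
Total: 13 + 184 + 12 = 209 days.

209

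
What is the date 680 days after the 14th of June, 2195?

the 24th of April, 2197

Count 680 days after June 14, 2195:
June 14, 2195 → June 14, 2196: 366 days (2196 is a leap year).
June 2196: 30 − 14 = 16 days remain.
Then 9 full months totalling 274 days.
April 1–24, 2197: 24 days.
Residual: 314 days.
Total: 680 days.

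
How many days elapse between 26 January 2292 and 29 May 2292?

January 2292: 31 − 26 = 5 days remain.
Then February 2292 (29), March (31), April (30): 29 + 31 + 30 = 90 days.
May 1–29, 2292: 29 days.
Total: 5 + 90 + 29 = 124 days.

124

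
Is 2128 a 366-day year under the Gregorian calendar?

2128 is a leap year.

Yes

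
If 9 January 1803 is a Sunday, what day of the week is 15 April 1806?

January 9, 1803 → January 9, 1804: 365 days.
January 9, 1804 → January 9, 1805: 366 days (1804 is a leap year).
January 9, 1805 → January 9, 1806: 365 days.
January 1806: 31 − 9 = 22 days remain.
Then February 1806 (28), March (31): 28 + 31 = 59 days.
April 1–15, 1806: 15 days.
Residual: 96 days.
Total: 1192 days.
1192 mod 7 = 2, so 2 days after Sunday is Tuesday.

Tuesday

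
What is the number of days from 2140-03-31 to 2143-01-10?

March 31, 2140 → March 31, 2141: 365 days.
March 31, 2141 → March 31, 2142: 365 days.
March 2142: 31 − 31 = 0 days remain.
Then 9 full months totalling 275 days.
January 1–10, 2143: 10 days.
Residual: 285 days.
Total: 1015 days.

1015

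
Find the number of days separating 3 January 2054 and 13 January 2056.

740

January 3, 2054 → January 3, 2055: 365 days.
January 3, 2055 → January 3, 2056: 365 days.
Within January 2056: 13 − 3 = 10 days.
Total: 740 days.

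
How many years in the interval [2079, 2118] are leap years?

9

Years divisible by 4 in [2079, 2118]: 2080, 2084, 2088, 2092, 2096, 2100, 2104, 2108, 2112, 2116.
Of these, 2100 is divisible by 100 but not 400, so not leap.
Leap years: 10 − 1 = 9.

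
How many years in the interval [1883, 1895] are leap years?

3

Years divisible by 4 in [1883, 1895]: 1884, 1888, 1892.
No century exceptions apply. Count: 3.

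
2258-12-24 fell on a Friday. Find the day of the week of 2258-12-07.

Count forward from the earlier date (December 7, 2258) to the later (December 24, 2258):
Within December 2258: 24 − 7 = 17 days.
17 mod 7 = 3, so 3 days before Friday is Tuesday.

Tuesday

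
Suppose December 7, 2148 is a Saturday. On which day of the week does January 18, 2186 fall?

From December 7, 2148 to December 7, 2185: 37 years, of which 9 contain a Feb 29 — 28×365 + 9×366 = 13514 days.
December 2185: 31 − 7 = 24 days remain.
January 1–18, 2186: 18 days.
Residual: 42 days.
Total: 13556 days.
13556 mod 7 = 4, so 4 days after Saturday is Wednesday.

Wednesday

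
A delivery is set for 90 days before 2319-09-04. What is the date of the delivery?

2319-06-06

Count 90 days before September 4, 2319:
June 2319: 30 − 6 = 24 days remain.
Then July (31), August (31): 31 + 31 = 62 days.
September 1–4, 2319: 4 days.
Total: 24 + 62 + 4 = 90 days.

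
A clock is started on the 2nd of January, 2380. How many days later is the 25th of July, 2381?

570

Day-of-year of January 2, 2380: 2.
Day-of-year of July 25, 2381: 206.
2380 has 366 days, so 366 − 2 = 364 days remain in 2380.
Total: 364 + 206 = 570 days.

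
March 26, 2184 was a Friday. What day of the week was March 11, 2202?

Day-of-year of March 26, 2184: 86.
Day-of-year of March 11, 2202: 70.
2184 has 366 days, so 366 − 86 = 280 days remain in 2184.
Full years 2185–2201: 14 common + 3 leap = 14×365 + 3×366 = 6208 days.
Total: 280 + 6208 + 70 = 6558 days.
6558 mod 7 = 6, so 6 days after Friday is Thursday.

Thursday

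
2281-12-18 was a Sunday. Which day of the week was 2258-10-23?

Saturday

Count forward from the earlier date (October 23, 2258) to the later (December 18, 2281):
From October 23, 2258 to October 23, 2281: 23 years, of which 6 contain a Feb 29 — 17×365 + 6×366 = 8401 days.
October 2281: 31 − 23 = 8 days remain.
Then November (30): 30 days.
December 1–18, 2281: 18 days.
Residual: 56 days.
Total: 8457 days.
8457 mod 7 = 1, so 1 day before Sunday is Saturday.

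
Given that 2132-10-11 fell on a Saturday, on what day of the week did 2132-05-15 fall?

Thursday

Count forward from the earlier date (May 15, 2132) to the later (October 11, 2132):
May 2132: 31 − 15 = 16 days remain.
Then June (30), July (31), August (31), September (30): 30 + 31 + 31 + 30 = 122 days.
October 1–11, 2132: 11 days.
Total: 16 + 122 + 11 = 149 days.
149 mod 7 = 2, so 2 days before Saturday is Thursday.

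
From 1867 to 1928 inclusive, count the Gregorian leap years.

15

Years divisible by 4: 1868, 1872, …, 1928 — 16 in all.
Of these, 1900 is divisible by 100 but not 400, so not leap.
Leap years: 16 − 1 = 15.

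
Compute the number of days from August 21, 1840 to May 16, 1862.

7938

Day-of-year of August 21, 1840: 234.
Day-of-year of May 16, 1862: 136.
1840 has 366 days, so 366 − 234 = 132 days remain in 1840.
Full years 1841–1861: 16 common + 5 leap = 16×365 + 5×366 = 7670 days.
Total: 132 + 7670 + 136 = 7938 days.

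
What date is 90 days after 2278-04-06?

2278-07-05

Count 90 days after April 6, 2278:
April 2278: 30 − 6 = 24 days remain.
Then May (31), June (30): 31 + 30 = 61 days.
July 1–5, 2278: 5 days.
Total: 24 + 61 + 5 = 90 days.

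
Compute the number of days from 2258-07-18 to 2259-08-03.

July 18, 2258 → July 18, 2259: 365 days.
July 2259: 31 − 18 = 13 days remain.
August 1–3, 2259: 3 days.
Residual: 16 days.
Total: 381 days.

381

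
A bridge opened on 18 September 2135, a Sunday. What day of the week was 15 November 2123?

Count forward from the earlier date (November 15, 2123) to the later (September 18, 2135):
From November 15, 2123 to November 15, 2134: 11 years, of which 3 contain a Feb 29 — 8×365 + 3×366 = 4018 days.
November 2134: 30 − 15 = 15 days remain.
Then 9 full months totalling 274 days.
September 1–18, 2135: 18 days.
Residual: 307 days.
Total: 4325 days.
4325 mod 7 = 6, so 6 days before Sunday is Monday.

Monday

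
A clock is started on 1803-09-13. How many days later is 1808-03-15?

Day-of-year of September 13, 1803: 256.
Day-of-year of March 15, 1808: 75.
1803 has 365 days, so 365 − 256 = 109 days remain in 1803.
Full years: 1804: 366; 1805: 365; 1806: 365; 1807: 365. Sum = 1461.
Total: 109 + 1461 + 75 = 1645 days.

1645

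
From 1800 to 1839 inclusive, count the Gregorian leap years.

Years divisible by 4 in [1800, 1839]: 1800, 1804, 1808, 1812, 1816, 1820, 1824, 1828, 1832, 1836.
Of these, 1800 is divisible by 100 but not 400, so not leap.
Leap years: 10 − 1 = 9.

9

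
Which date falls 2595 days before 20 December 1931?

11 November 1924

Count 2595 days before December 20, 1931:
From November 11, 1924 to November 11, 1931: 7 years, of which 1 contains a Feb 29 — 6×365 + 1×366 = 2556 days.
November 1931: 30 − 11 = 19 days remain.
December 1–20, 1931: 20 days.
Residual: 39 days.
Total: 2595 days.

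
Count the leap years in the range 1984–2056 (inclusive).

Years divisible by 4: 1984, 1988, …, 2056 — 19 in all.
2000 is divisible by 400, so still leap.
No century exceptions apply. Count: 19.

19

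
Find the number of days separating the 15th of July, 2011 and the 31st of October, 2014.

1204

Day-of-year of July 15, 2011: 196.
Day-of-year of October 31, 2014: 304.
2011 has 365 days, so 365 − 196 = 169 days remain in 2011.
Full years: 2012: 366; 2013: 365. Sum = 731.
Total: 169 + 731 + 304 = 1204 days.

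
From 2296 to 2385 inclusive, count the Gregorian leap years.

Years divisible by 4: 2296, 2300, …, 2384 — 23 in all.
Of these, 2300 is divisible by 100 but not 400, so not leap.
Leap years: 23 − 1 = 22.

22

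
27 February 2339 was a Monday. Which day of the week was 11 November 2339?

February 2339: 28 − 27 = 1 day remains (2339 is not a leap year, so February has 28 days).
Then March (31), April (30), May (31), June (30), July (31), August (31), September (30), October (31): 31 + 30 + 31 + 30 + 31 + 31 + 30 + 31 = 245 days.
November 1–11, 2339: 11 days.
Total: 1 + 245 + 11 = 257 days.
257 mod 7 = 5, so 5 days after Monday is Saturday.

Saturday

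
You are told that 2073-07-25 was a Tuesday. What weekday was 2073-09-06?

Wednesday

July 2073: 31 − 25 = 6 days remain.
Then August (31): 31 days.
September 1–6, 2073: 6 days.
Total: 6 + 31 + 6 = 43 days.
43 mod 7 = 1, so 1 day after Tuesday is Wednesday.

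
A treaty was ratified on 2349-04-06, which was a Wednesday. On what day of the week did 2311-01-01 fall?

Count forward from the earlier date (January 1, 2311) to the later (April 6, 2349):
From January 1, 2311 to January 1, 2349: 38 years, of which 10 contain a Feb 29 — 28×365 + 10×366 = 13880 days.
January 2349: 31 − 1 = 30 days remain.
Then February 2349 (28), March (31): 28 + 31 = 59 days.
April 1–6, 2349: 6 days.
Residual: 95 days.
Total: 13975 days.
13975 mod 7 = 3, so 3 days before Wednesday is Sunday.

Sunday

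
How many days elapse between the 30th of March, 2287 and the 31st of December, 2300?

Day-of-year of March 30, 2287: 89.
Day-of-year of December 31, 2300: 365.
2287 has 365 days, so 365 − 89 = 276 days remain in 2287.
Full years 2288–2299: 9 common + 3 leap = 9×365 + 3×366 = 4383 days.
Total: 276 + 4383 + 365 = 5024 days.

5024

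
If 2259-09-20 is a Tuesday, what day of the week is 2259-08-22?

Count forward from the earlier date (August 22, 2259) to the later (September 20, 2259):
August 2259: 31 − 22 = 9 days remain.
September 1–20, 2259: 20 days.
Total: 9 + 20 = 29 days.
29 mod 7 = 1, so 1 day before Tuesday is Monday.

Monday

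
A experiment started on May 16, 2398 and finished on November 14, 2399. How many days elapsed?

Day-of-year of May 16, 2398: 136.
Day-of-year of November 14, 2399: 318.
2398 has 365 days, so 365 − 136 = 229 days remain in 2398.
Total: 229 + 318 = 547 days.

547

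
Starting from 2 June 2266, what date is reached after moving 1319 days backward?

22 October 2262

Count 1319 days before June 2, 2266:
Day-of-year of October 22, 2262: 295.
Day-of-year of June 2, 2266: 153.
2262 has 365 days, so 365 − 295 = 70 days remain in 2262.
Full years: 2263: 365; 2264: 366; 2265: 365. Sum = 1096.
Total: 70 + 1096 + 153 = 1319 days.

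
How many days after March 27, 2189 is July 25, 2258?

25321

Day-of-year of March 27, 2189: 86.
Day-of-year of July 25, 2258: 206.
2189 has 365 days, so 365 − 86 = 279 days remain in 2189.
Full years 2190–2257: 52 common + 16 leap = 52×365 + 16×366 = 24836 days.
Total: 279 + 24836 + 206 = 25321 days.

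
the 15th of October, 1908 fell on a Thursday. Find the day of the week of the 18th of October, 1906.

Count forward from the earlier date (October 18, 1906) to the later (October 15, 1908):
Day-of-year of October 18, 1906: 291.
Day-of-year of October 15, 1908: 289.
1906 has 365 days, so 365 − 291 = 74 days remain in 1906.
Full years: 1907: 365. Sum = 365.
Total: 74 + 365 + 289 = 728 days.
728 is a multiple of 7, so the 18th of October, 1906 falls on the same weekday: Thursday.

Thursday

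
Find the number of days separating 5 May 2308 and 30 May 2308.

25

Within May 2308: 30 − 5 = 25 days.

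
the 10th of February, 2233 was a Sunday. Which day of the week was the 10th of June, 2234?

February 2233: 28 − 10 = 18 days remain (2233 is not a leap year, so February has 28 days).
Then 15 full months totalling 457 days.
June 1–10, 2234: 10 days.
Total: 18 + 457 + 10 = 485 days.
485 mod 7 = 2, so 2 days after Sunday is Tuesday.

Tuesday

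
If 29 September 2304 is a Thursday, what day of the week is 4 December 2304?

September 2304: 30 − 29 = 1 day remains.
Then October (31), November (30): 31 + 30 = 61 days.
December 1–4, 2304: 4 days.
Total: 1 + 61 + 4 = 66 days.
66 mod 7 = 3, so 3 days after Thursday is Sunday.

Sunday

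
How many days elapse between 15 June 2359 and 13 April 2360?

303

June 2359: 30 − 15 = 15 days remain.
Then 9 full months totalling 275 days.
April 1–13, 2360: 13 days.
Residual: 303 days.
Total: 303 days.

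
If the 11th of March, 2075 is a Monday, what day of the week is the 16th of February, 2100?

From March 11, 2075 to March 11, 2099: 24 years, of which 6 contain a Feb 29 — 18×365 + 6×366 = 8766 days.
March 2099: 31 − 11 = 20 days remain.
Then 10 full months totalling 306 days.
February 1–16, 2100: 16 days (2100 is not a leap year (divisible by 100 but not 400)).
Residual: 342 days.
Total: 9108 days.
9108 mod 7 = 1, so 1 day after Monday is Tuesday.

Tuesday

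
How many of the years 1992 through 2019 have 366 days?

7

Years divisible by 4 in [1992, 2019]: 1992, 1996, 2000, 2004, 2008, 2012, 2016.
2000 is divisible by 400, so still leap.
No century exceptions apply. Count: 7.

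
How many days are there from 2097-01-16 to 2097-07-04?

169

January 2097: 31 − 16 = 15 days remain.
Then February 2097 (28), March (31), April (30), May (31), June (30): 28 + 31 + 30 + 31 + 30 = 150 days.
July 1–4, 2097: 4 days.
Total: 15 + 150 + 4 = 169 days.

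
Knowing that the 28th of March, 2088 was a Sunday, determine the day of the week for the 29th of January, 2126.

Day-of-year of March 28, 2088: 88.
Day-of-year of January 29, 2126: 29.
2088 has 366 days, so 366 − 88 = 278 days remain in 2088.
Full years 2089–2125: 29 common + 8 leap = 29×365 + 8×366 = 13513 days.
Total: 278 + 13513 + 29 = 13820 days.
13820 mod 7 = 2, so 2 days after Sunday is Tuesday.

Tuesday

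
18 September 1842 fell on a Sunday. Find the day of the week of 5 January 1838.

Friday

Count forward from the earlier date (January 5, 1838) to the later (September 18, 1842):
January 5, 1838 → January 5, 1839: 365 days.
January 5, 1839 → January 5, 1840: 365 days.
January 5, 1840 → January 5, 1841: 366 days (1840 is a leap year).
January 5, 1841 → January 5, 1842: 365 days.
January 1842: 31 − 5 = 26 days remain.
Then February 1842 (28), March (31), April (30), May (31), June (30), July (31), August (31): 28 + 31 + 30 + 31 + 30 + 31 + 31 = 212 days.
September 1–18, 1842: 18 days.
Residual: 256 days.
Total: 1717 days.
1717 mod 7 = 2, so 2 days before Sunday is Friday.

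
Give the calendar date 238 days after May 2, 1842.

December 26, 1842

Count 238 days after May 2, 1842:
May 1842: 31 − 2 = 29 days remain.
Then June (30), July (31), August (31), September (30), October (31), November (30): 30 + 31 + 31 + 30 + 31 + 30 = 183 days.
December 1–26, 1842: 26 days.
Total: 29 + 183 + 26 = 238 days.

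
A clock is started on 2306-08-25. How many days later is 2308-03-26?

579

August 25, 2306 → August 25, 2307: 365 days.
August 2307: 31 − 25 = 6 days remain.
Then September (30), October (31), November (30), December (31), January (31), February 2308 (29): 30 + 31 + 30 + 31 + 31 + 29 = 182 days.
March 1–26, 2308: 26 days.
Residual: 214 days.
Total: 579 days.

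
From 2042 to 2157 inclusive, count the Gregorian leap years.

28

Years divisible by 4: 2044, 2048, …, 2156 — 29 in all.
Of these, 2100 is divisible by 100 but not 400, so not leap.
Leap years: 29 − 1 = 28.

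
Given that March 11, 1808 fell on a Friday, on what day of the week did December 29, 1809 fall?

March 11, 1808 → March 11, 1809: 365 days.
March 1809: 31 − 11 = 20 days remain.
Then April (30), May (31), June (30), July (31), August (31), September (30), October (31), November (30): 30 + 31 + 30 + 31 + 31 + 30 + 31 + 30 = 244 days.
December 1–29, 1809: 29 days.
Residual: 293 days.
Total: 658 days.
658 is a multiple of 7, so December 29, 1809 falls on the same weekday: Friday.

Friday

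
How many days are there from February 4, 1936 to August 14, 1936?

February 1936: 29 − 4 = 25 days remain (1936 is a leap year, so February has 29 days).
Then March (31), April (30), May (31), June (30), July (31): 31 + 30 + 31 + 30 + 31 = 153 days.
August 1–14, 1936: 14 days.
Total: 25 + 153 + 14 = 192 days.

192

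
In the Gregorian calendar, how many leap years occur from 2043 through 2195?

Years divisible by 4: 2044, 2048, …, 2192 — 38 in all.
Of these, 2100 is divisible by 100 but not 400, so not leap.
Leap years: 38 − 1 = 37.

37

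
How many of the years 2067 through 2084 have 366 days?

Years divisible by 4 in [2067, 2084]: 2068, 2072, 2076, 2080, 2084.
No century exceptions apply. Count: 5.

5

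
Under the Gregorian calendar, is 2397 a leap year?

2397 is not a leap year.

No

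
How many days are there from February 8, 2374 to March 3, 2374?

23

February 2374: 28 − 8 = 20 days remain (2374 is not a leap year, so February has 28 days).
March 1–3, 2374: 3 days.
Total: 20 + 3 = 23 days.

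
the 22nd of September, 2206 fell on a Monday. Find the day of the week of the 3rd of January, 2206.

Friday

Count forward from the earlier date (January 3, 2206) to the later (September 22, 2206):
January 2206: 31 − 3 = 28 days remain.
Then February 2206 (28), March (31), April (30), May (31), June (30), July (31), August (31): 28 + 31 + 30 + 31 + 30 + 31 + 31 = 212 days.
September 1–22, 2206: 22 days.
Total: 28 + 212 + 22 = 262 days.
262 mod 7 = 3, so 3 days before Monday is Friday.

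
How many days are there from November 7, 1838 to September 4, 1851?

From November 7, 1838 to November 7, 1850: 12 years, of which 3 contain a Feb 29 — 9×365 + 3×366 = 4383 days.
November 1850: 30 − 7 = 23 days remain.
Then 9 full months totalling 274 days.
September 1–4, 1851: 4 days.
Residual: 301 days.
Total: 4684 days.

4684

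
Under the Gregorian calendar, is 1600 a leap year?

Yes

1600 is a leap year (divisible by 400).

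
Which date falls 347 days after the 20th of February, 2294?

the 2nd of February, 2295

Count 347 days after February 20, 2294:
February 2294: 28 − 20 = 8 days remain (2294 is not a leap year, so February has 28 days).
Then 11 full months totalling 337 days.
February 1–2, 2295: 2 days (2295 is not a leap year).
Total: 8 + 337 + 2 = 347 days.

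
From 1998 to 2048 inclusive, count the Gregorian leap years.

13

Years divisible by 4: 2000, 2004, …, 2048 — 13 in all.
2000 is divisible by 400, so still leap.
No century exceptions apply. Count: 13.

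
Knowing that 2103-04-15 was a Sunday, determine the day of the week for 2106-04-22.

Day-of-year of April 15, 2103: 105.
Day-of-year of April 22, 2106: 112.
2103 has 365 days, so 365 − 105 = 260 days remain in 2103.
Full years: 2104: 366; 2105: 365. Sum = 731.
Total: 260 + 731 + 112 = 1103 days.
1103 mod 7 = 4, so 4 days after Sunday is Thursday.

Thursday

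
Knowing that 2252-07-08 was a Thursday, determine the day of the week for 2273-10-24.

From July 8, 2252 to July 8, 2273: 21 years, of which 5 contain a Feb 29 — 16×365 + 5×366 = 7670 days.
July 2273: 31 − 8 = 23 days remain.
Then August (31), September (30): 31 + 30 = 61 days.
October 1–24, 2273: 24 days.
Residual: 108 days.
Total: 7778 days.
7778 mod 7 = 1, so 1 day after Thursday is Friday.

Friday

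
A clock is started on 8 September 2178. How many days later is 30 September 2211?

From September 8, 2178 to September 8, 2211: 33 years, of which 7 contain a Feb 29 — 26×365 + 7×366 = 12052 days.
(2200 is not a leap year (divisible by 100 but not 400).)
Within September 2211: 30 − 8 = 22 days.
Total: 12074 days.

12074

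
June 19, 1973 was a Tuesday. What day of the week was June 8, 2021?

Tuesday

Day-of-year of June 19, 1973: 170.
Day-of-year of June 8, 2021: 159.
1973 has 365 days, so 365 − 170 = 195 days remain in 1973.
Full years 1974–2020: 35 common + 12 leap = 35×365 + 12×366 = 17167 days.
Total: 195 + 17167 + 159 = 17521 days.
17521 is a multiple of 7, so June 8, 2021 falls on the same weekday: Tuesday.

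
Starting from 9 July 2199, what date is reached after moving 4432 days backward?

21 May 2187

Count 4432 days before July 9, 2199:
Day-of-year of May 21, 2187: 141.
Day-of-year of July 9, 2199: 190.
2187 has 365 days, so 365 − 141 = 224 days remain in 2187.
Full years 2188–2198: 8 common + 3 leap = 8×365 + 3×366 = 4018 days.
Total: 224 + 4018 + 190 = 4432 days.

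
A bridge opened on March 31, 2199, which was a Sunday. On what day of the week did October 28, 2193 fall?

Monday

Count forward from the earlier date (October 28, 2193) to the later (March 31, 2199):
Day-of-year of October 28, 2193: 301.
Day-of-year of March 31, 2199: 90.
2193 has 365 days, so 365 − 301 = 64 days remain in 2193.
Full years: 2194: 365; 2195: 365; 2196: 366; 2197: 365; 2198: 365. Sum = 1826.
Total: 64 + 1826 + 90 = 1980 days.
1980 mod 7 = 6, so 6 days before Sunday is Monday.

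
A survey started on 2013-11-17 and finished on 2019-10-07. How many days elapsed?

2150

Day-of-year of November 17, 2013: 321.
Day-of-year of October 7, 2019: 280.
2013 has 365 days, so 365 − 321 = 44 days remain in 2013.
Full years: 2014: 365; 2015: 365; 2016: 366; 2017: 365; 2018: 365. Sum = 1826.
Total: 44 + 1826 + 280 = 2150 days.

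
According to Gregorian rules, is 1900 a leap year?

1900 is not a leap year (divisible by 100 but not 400).

No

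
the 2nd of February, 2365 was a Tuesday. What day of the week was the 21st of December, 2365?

Tuesday

February 2365: 28 − 2 = 26 days remain (2365 is not a leap year, so February has 28 days).
Then 9 full months totalling 275 days.
December 1–21, 2365: 21 days.
Total: 26 + 275 + 21 = 322 days.
322 is a multiple of 7, so the 21st of December, 2365 falls on the same weekday: Tuesday.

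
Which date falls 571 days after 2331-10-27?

2333-05-20

Count 571 days after October 27, 2331:
October 2331: 31 − 27 = 4 days remain.
Then 18 full months totalling 547 days.
May 1–20, 2333: 20 days.
Total: 4 + 547 + 20 = 571 days.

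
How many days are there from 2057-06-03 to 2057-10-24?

143

June 2057: 30 − 3 = 27 days remain.
Then July (31), August (31), September (30): 31 + 31 + 30 = 92 days.
October 1–24, 2057: 24 days.
Total: 27 + 92 + 24 = 143 days.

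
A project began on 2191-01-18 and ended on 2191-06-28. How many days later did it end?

January 2191: 31 − 18 = 13 days remain.
Then February 2191 (28), March (31), April (30), May (31): 28 + 31 + 30 + 31 = 120 days.
June 1–28, 2191: 28 days.
Total: 13 + 120 + 28 = 161 days.

161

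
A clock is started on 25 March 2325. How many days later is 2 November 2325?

222

March 2325: 31 − 25 = 6 days remain.
Then April (30), May (31), June (30), July (31), August (31), September (30), October (31): 30 + 31 + 30 + 31 + 31 + 30 + 31 = 214 days.
November 1–2, 2325: 2 days.
Total: 6 + 214 + 2 = 222 days.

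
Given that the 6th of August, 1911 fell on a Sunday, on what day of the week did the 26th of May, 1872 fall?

Count forward from the earlier date (May 26, 1872) to the later (August 6, 1911):
From May 26, 1872 to May 26, 1911: 39 years, of which 8 contain a Feb 29 — 31×365 + 8×366 = 14243 days.
(1900 is not a leap year (divisible by 100 but not 400).)
May 1911: 31 − 26 = 5 days remain.
Then June (30), July (31): 30 + 31 = 61 days.
August 1–6, 1911: 6 days.
Residual: 72 days.
Total: 14315 days.
14315 is a multiple of 7, so the 26th of May, 1872 falls on the same weekday: Sunday.

Sunday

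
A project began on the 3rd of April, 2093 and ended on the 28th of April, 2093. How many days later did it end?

25

Within April 2093: 28 − 3 = 25 days.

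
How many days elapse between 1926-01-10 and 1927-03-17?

January 10, 1926 → January 10, 1927: 365 days.
January 1927: 31 − 10 = 21 days remain.
Then February 1927 (28): 28 days.
March 1–17, 1927: 17 days.
Residual: 66 days.
Total: 431 days.

431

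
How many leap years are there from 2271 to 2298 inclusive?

Years divisible by 4 in [2271, 2298]: 2272, 2276, 2280, 2284, 2288, 2292, 2296.
No century exceptions apply. Count: 7.

7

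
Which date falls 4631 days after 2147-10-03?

2160-06-07

Count 4631 days after October 3, 2147:
From October 3, 2147 to October 3, 2159: 12 years, of which 3 contain a Feb 29 — 9×365 + 3×366 = 4383 days.
October 2159: 31 − 3 = 28 days remain.
Then November (30), December (31), January (31), February 2160 (29), March (31), April (30), May (31): 30 + 31 + 31 + 29 + 31 + 30 + 31 = 213 days.
June 1–7, 2160: 7 days.
Residual: 248 days.
Total: 4631 days.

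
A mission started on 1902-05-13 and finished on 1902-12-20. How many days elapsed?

221

May 1902: 31 − 13 = 18 days remain.
Then June (30), July (31), August (31), September (30), October (31), November (30): 30 + 31 + 31 + 30 + 31 + 30 = 183 days.
December 1–20, 1902: 20 days.
Total: 18 + 183 + 20 = 221 days.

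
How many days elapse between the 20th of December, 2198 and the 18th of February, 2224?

Day-of-year of December 20, 2198: 354.
Day-of-year of February 18, 2224: 49.
2198 has 365 days, so 365 − 354 = 11 days remain in 2198.
Full years 2199–2223: 20 common + 5 leap = 20×365 + 5×366 = 9130 days.
Total: 11 + 9130 + 49 = 9190 days.

9190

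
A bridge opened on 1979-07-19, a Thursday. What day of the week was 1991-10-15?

Tuesday

From July 19, 1979 to July 19, 1991: 12 years, of which 3 contain a Feb 29 — 9×365 + 3×366 = 4383 days.
July 1991: 31 − 19 = 12 days remain.
Then August (31), September (30): 31 + 30 = 61 days.
October 1–15, 1991: 15 days.
Residual: 88 days.
Total: 4471 days.
4471 mod 7 = 5, so 5 days after Thursday is Tuesday.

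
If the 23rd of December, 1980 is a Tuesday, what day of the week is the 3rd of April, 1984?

Tuesday

December 23, 1980 → December 23, 1981: 365 days.
December 23, 1981 → December 23, 1982: 365 days.
December 23, 1982 → December 23, 1983: 365 days.
December 1983: 31 − 23 = 8 days remain.
Then January (31), February 1984 (29), March (31): 31 + 29 + 31 = 91 days.
April 1–3, 1984: 3 days.
Residual: 102 days.
Total: 1197 days.
1197 is a multiple of 7, so the 3rd of April, 1984 falls on the same weekday: Tuesday.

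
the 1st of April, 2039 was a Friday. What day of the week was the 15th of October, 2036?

Count forward from the earlier date (October 15, 2036) to the later (April 1, 2039):
Day-of-year of October 15, 2036: 289.
Day-of-year of April 1, 2039: 91.
2036 has 366 days, so 366 − 289 = 77 days remain in 2036.
Full years: 2037: 365; 2038: 365. Sum = 730.
Total: 77 + 730 + 91 = 898 days.
898 mod 7 = 2, so 2 days before Friday is Wednesday.

Wednesday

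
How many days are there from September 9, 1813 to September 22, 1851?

From September 9, 1813 to September 9, 1851: 38 years, of which 9 contain a Feb 29 — 29×365 + 9×366 = 13879 days.
Within September 1851: 22 − 9 = 13 days.
Total: 13892 days.

13892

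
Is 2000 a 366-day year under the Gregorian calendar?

2000 is a leap year (divisible by 400).

Yes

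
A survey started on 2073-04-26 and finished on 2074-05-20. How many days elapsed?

April 2073: 30 − 26 = 4 days remain.
Then 12 full months totalling 365 days.
May 1–20, 2074: 20 days.
Total: 4 + 365 + 20 = 389 days.

389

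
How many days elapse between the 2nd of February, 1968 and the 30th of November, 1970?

1032

February 1968: 29 − 2 = 27 days remain (1968 is a leap year, so February has 29 days).
Then 32 full months totalling 975 days.
November 1–30, 1970: 30 days.
Total: 27 + 975 + 30 = 1032 days.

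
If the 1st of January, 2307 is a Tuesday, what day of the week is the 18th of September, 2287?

Sunday

Count forward from the earlier date (September 18, 2287) to the later (January 1, 2307):
From September 18, 2287 to September 18, 2306: 19 years, of which 4 contain a Feb 29 — 15×365 + 4×366 = 6939 days.
(2300 is not a leap year (divisible by 100 but not 400).)
September 2306: 30 − 18 = 12 days remain.
Then October (31), November (30), December (31): 31 + 30 + 31 = 92 days.
January 1, 2307: 1 day.
Residual: 105 days.
Total: 7044 days.
7044 mod 7 = 2, so 2 days before Tuesday is Sunday.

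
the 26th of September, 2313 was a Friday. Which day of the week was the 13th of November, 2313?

Thursday

September 2313: 30 − 26 = 4 days remain.
Then October (31): 31 days.
November 1–13, 2313: 13 days.
Total: 4 + 31 + 13 = 48 days.
48 mod 7 = 6, so 6 days after Friday is Thursday.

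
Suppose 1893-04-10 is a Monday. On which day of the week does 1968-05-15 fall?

Wednesday

From April 10, 1893 to April 10, 1968: 75 years, of which 18 contain a Feb 29 — 57×365 + 18×366 = 27393 days.
(1900 is not a leap year (divisible by 100 but not 400).)
April 1968: 30 − 10 = 20 days remain.
May 1–15, 1968: 15 days.
Residual: 35 days.
Total: 27428 days.
27428 mod 7 = 2, so 2 days after Monday is Wednesday.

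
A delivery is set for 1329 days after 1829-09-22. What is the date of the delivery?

1833-05-13

Count 1329 days after September 22, 1829:
Day-of-year of September 22, 1829: 265.
Day-of-year of May 13, 1833: 133.
1829 has 365 days, so 365 − 265 = 100 days remain in 1829.
Full years: 1830: 365; 1831: 365; 1832: 366. Sum = 1096.
Total: 100 + 1096 + 133 = 1329 days.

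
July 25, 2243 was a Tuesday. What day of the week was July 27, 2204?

Count forward from the earlier date (July 27, 2204) to the later (July 25, 2243):
From July 27, 2204 to July 27, 2242: 38 years, of which 9 contain a Feb 29 — 29×365 + 9×366 = 13879 days.
July 2242: 31 − 27 = 4 days remain.
Then 11 full months totalling 334 days.
July 1–25, 2243: 25 days.
Residual: 363 days.
Total: 14242 days.
14242 mod 7 = 4, so 4 days before Tuesday is Friday.

Friday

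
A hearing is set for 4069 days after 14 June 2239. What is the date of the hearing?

4 August 2250

Count 4069 days after June 14, 2239:
Day-of-year of June 14, 2239: 165.
Day-of-year of August 4, 2250: 216.
2239 has 365 days, so 365 − 165 = 200 days remain in 2239.
Full years 2240–2249: 7 common + 3 leap = 7×365 + 3×366 = 3653 days.
Total: 200 + 3653 + 216 = 4069 days.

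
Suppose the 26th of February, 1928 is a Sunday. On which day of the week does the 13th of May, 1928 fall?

Sunday

February 1928: 29 − 26 = 3 days remain (1928 is a leap year, so February has 29 days).
Then March (31), April (30): 31 + 30 = 61 days.
May 1–13, 1928: 13 days.
Total: 3 + 61 + 13 = 77 days.
77 is a multiple of 7, so the 13th of May, 1928 falls on the same weekday: Sunday.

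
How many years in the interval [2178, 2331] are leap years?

36

Years divisible by 4: 2180, 2184, …, 2328 — 38 in all.
Of these, 2200, 2300 are divisible by 100 but not 400, so not leap.
Leap years: 38 − 2 = 36.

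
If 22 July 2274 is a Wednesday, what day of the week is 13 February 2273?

Count forward from the earlier date (February 13, 2273) to the later (July 22, 2274):
February 13, 2273 → February 13, 2274: 365 days.
February 2274: 28 − 13 = 15 days remain (2274 is not a leap year, so February has 28 days).
Then March (31), April (30), May (31), June (30): 31 + 30 + 31 + 30 = 122 days.
July 1–22, 2274: 22 days.
Residual: 159 days.
Total: 524 days.
524 mod 7 = 6, so 6 days before Wednesday is Thursday.

Thursday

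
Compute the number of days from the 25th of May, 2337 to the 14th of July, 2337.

50

May 2337: 31 − 25 = 6 days remain.
Then June (30): 30 days.
July 1–14, 2337: 14 days.
Total: 6 + 30 + 14 = 50 days.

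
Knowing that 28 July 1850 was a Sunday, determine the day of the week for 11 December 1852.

Day-of-year of July 28, 1850: 209.
Day-of-year of December 11, 1852: 346.
1850 has 365 days, so 365 − 209 = 156 days remain in 1850.
Full years: 1851: 365. Sum = 365.
Total: 156 + 365 + 346 = 867 days.
867 mod 7 = 6, so 6 days after Sunday is Saturday.

Saturday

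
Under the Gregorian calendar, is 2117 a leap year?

2117 is not a leap year.

No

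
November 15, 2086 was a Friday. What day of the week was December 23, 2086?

November 2086: 30 − 15 = 15 days remain.
December 1–23, 2086: 23 days.
Total: 15 + 23 = 38 days.
38 mod 7 = 3, so 3 days after Friday is Monday.

Monday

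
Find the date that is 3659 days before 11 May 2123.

4 May 2113

Count 3659 days before May 11, 2123:
From May 4, 2113 to May 4, 2123: 10 years, of which 2 contain a Feb 29 — 8×365 + 2×366 = 3652 days.
Within May 2123: 11 − 4 = 7 days.
Total: 3659 days.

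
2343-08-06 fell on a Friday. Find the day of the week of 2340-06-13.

Count forward from the earlier date (June 13, 2340) to the later (August 6, 2343):
Day-of-year of June 13, 2340: 165.
Day-of-year of August 6, 2343: 218.
2340 has 366 days, so 366 − 165 = 201 days remain in 2340.
Full years: 2341: 365; 2342: 365. Sum = 730.
Total: 201 + 730 + 218 = 1149 days.
1149 mod 7 = 1, so 1 day before Friday is Thursday.

Thursday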